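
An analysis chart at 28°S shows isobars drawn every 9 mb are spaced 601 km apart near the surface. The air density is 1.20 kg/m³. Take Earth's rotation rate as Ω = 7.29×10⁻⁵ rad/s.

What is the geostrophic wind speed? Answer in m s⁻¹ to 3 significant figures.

18.2 m s⁻¹

Coriolis parameter at 28°S:
f = 2Ω sin φ = 2 × 7.29×10⁻⁵ × sin 28° = 6.84×10⁻⁵ s⁻¹
Pressure gradient: |∂P/∂n| = 900 Pa / 601000 m = 1.50×10⁻³ Pa/m
Geostrophic balance (pressure-gradient force = Coriolis force):
V_g = (1/(fρ)) |∂P/∂n| = 1.50×10⁻³ / (6.84×10⁻⁵ × 1.20) = 18.2 m/s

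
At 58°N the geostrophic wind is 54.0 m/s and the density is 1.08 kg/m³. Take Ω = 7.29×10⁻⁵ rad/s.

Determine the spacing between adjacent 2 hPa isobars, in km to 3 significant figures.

27.7 km

Coriolis parameter at 58°N:
f = 2Ω sin φ = 2 × 7.29×10⁻⁵ × sin 58° = 1.24×10⁻⁴ s⁻¹
Geostrophic balance rearranged: |∂P/∂n| = f ρ V_g
|∂P/∂n| = 1.24×10⁻⁴ × 1.08 × 54.0 = 7.21×10⁻³ Pa/m
Isobar spacing: Δn = ΔP/|∂P/∂n| = 200 Pa / 7.21×10⁻³ Pa/m = 27735 m ≈ 27.7 km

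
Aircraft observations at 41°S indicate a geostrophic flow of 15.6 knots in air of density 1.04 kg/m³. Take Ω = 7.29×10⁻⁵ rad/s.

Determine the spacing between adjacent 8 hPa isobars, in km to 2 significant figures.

Coriolis parameter at 41°S:
f = 2Ω sin φ = 2 × 7.29×10⁻⁵ × sin 41° = 9.57×10⁻⁵ s⁻¹
Wind speed in SI: 15.6 knots = 8.03 m/s
Geostrophic balance rearranged: |∂P/∂n| = f ρ V_g
|∂P/∂n| = 9.57×10⁻⁵ × 1.04 × 8.03 = 7.98×10⁻⁴ Pa/m
Isobar spacing: Δn = ΔP/|∂P/∂n| = 800 Pa / 7.98×10⁻⁴ Pa/m = 1002059 m ≈ 1000 km

1000 km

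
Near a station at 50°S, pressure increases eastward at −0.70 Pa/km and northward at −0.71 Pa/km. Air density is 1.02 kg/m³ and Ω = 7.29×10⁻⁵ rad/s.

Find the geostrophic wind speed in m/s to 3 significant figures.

Coriolis parameter at 50°S:
f = 2Ω sin φ = 2 × 7.29×10⁻⁵ × sin 50° = 1.12×10⁻⁴ s⁻¹
In the Southern Hemisphere f is negative: f = −1.12×10⁻⁴ s⁻¹.
Component geostrophic relations (x east, y north):
u_g = −(1/(fρ)) ∂P/∂y,  v_g = (1/(fρ)) ∂P/∂x
u_g = −(−0.71×10⁻³)/(−1.12×10⁻⁴ × 1.02) = −6.23 m/s;  v_g = (−0.70×10⁻³)/(−1.12×10⁻⁴ × 1.02) = 6.14 m/s
|V_g| = √(u_g² + v_g²) = 8.75 m/s

8.75 m/s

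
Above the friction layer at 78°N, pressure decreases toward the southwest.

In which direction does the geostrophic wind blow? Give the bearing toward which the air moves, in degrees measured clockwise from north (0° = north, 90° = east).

The pressure-gradient force points toward the southwest (bearing 225°).
Geostrophic balance: in the Northern Hemisphere the Coriolis force deflects motion to the right, so the geostrophic wind blows 90° to the right of the pressure-gradient force (low pressure on the left).
Rotating 225° by 90° clockwise gives 315° — the wind blows toward the northwest.

315°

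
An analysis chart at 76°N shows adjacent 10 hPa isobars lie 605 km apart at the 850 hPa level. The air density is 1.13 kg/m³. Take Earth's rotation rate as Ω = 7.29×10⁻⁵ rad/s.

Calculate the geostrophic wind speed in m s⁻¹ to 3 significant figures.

Coriolis parameter at 76°N:
f = 2Ω sin φ = 2 × 7.29×10⁻⁵ × sin 76° = 1.41×10⁻⁴ s⁻¹
Pressure gradient: |∂P/∂n| = 1000 Pa / 605000 m = 1.65×10⁻³ Pa/m
Geostrophic balance (pressure-gradient force = Coriolis force):
V_g = (1/(fρ)) |∂P/∂n| = 1.65×10⁻³ / (1.41×10⁻⁴ × 1.13) = 10.3 m/s

10.3 m s⁻¹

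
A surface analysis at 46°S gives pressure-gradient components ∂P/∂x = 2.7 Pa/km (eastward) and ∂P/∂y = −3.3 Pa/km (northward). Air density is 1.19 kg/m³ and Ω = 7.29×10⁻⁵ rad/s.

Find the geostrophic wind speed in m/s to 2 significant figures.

Coriolis parameter at 46°S:
f = 2Ω sin φ = 2 × 7.29×10⁻⁵ × sin 46° = 1.05×10⁻⁴ s⁻¹
In the Southern Hemisphere f is negative: f = −1.05×10⁻⁴ s⁻¹.
Component geostrophic relations (x east, y north):
u_g = −(1/(fρ)) ∂P/∂y,  v_g = (1/(fρ)) ∂P/∂x
u_g = −(−3.3×10⁻³)/(−1.05×10⁻⁴ × 1.19) = −26.4 m/s;  v_g = (2.7×10⁻³)/(−1.05×10⁻⁴ × 1.19) = −21.6 m/s
|V_g| = √(u_g² + v_g²) = 34.2 m/s

34 m/s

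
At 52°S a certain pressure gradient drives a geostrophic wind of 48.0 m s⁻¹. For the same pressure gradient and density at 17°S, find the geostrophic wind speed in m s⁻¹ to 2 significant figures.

With the same pressure gradient and density, V_g ∝ 1/f ∝ 1/sin φ.
V₂ = V₁ · sin φ₁ / sin φ₂ = 48.0 × sin 52° / sin 17°
V₂ = 48.0 × 0.7880/0.2924 = 130 m s⁻¹

130 m s⁻¹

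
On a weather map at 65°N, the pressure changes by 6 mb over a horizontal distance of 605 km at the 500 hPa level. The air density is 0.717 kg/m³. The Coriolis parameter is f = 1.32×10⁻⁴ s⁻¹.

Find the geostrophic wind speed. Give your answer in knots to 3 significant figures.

Pressure gradient: |∂P/∂n| = 600 Pa / 605000 m = 9.92×10⁻⁴ Pa/m
Geostrophic balance (pressure-gradient force = Coriolis force):
V_g = (1/(fρ)) |∂P/∂n| = 9.92×10⁻⁴ / (1.32×10⁻⁴ × 0.717) = 10.5 m/s
Converting: 10.5 m/s × 1.944 = 20.4 knots

20.4 knots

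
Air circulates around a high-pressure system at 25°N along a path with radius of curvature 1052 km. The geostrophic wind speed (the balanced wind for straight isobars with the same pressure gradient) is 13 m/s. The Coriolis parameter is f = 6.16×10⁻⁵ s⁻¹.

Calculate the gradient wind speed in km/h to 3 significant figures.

Around a high, pressure-gradient force acts outward with centrifugal, so Coriolis balances both:
fV = (1/ρ)|∂P/∂n| + V²/R  →  V² − fR·V + fR·V_g = 0
With fR = 6.16×10⁻⁵ × 1052×10³ m = 64.8 m/s:
V = [fR − √((fR)² − 4 fR V_g)]/2 = [64.8 − √(64.8² − 4×64.8×13)]/2 = 18 m/s
Supergeostrophic (V > V_g = 13 m/s), as expected around a high.
Converting: 18 m/s × 3.6 = 64.8 km/h

64.8 km/h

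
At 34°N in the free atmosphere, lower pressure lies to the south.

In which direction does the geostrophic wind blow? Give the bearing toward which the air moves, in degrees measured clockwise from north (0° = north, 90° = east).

The pressure-gradient force points toward the south (bearing 180°).
Geostrophic balance: in the Northern Hemisphere the Coriolis force deflects motion to the right, so the geostrophic wind blows 90° to the right of the pressure-gradient force (low pressure on the left).
Rotating 180° by 90° clockwise gives 270° — the wind blows toward the west.

270°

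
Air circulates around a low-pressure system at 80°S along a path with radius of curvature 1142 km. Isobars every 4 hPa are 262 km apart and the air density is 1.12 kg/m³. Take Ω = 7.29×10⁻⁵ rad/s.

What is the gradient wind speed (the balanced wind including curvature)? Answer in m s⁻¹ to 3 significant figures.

Coriolis parameter at 80°S:
f = 2Ω sin φ = 2 × 7.29×10⁻⁵ × sin 80° = 1.44×10⁻⁴ s⁻¹
Pressure gradient: |∂P/∂n| = 400 Pa / 262000 m = 1.53×10⁻³ Pa/m
Geostrophic speed: V_g = |∂P/∂n|/(fρ) = 1.53×10⁻³/(1.44×10⁻⁴ × 1.12) = 9.49 m/s
Around a low, centrifugal force acts outward with Coriolis, so pressure-gradient force balances both:
(1/ρ)|∂P/∂n| = fV + V²/R  →  V² + fR·V − fR·V_g = 0
With fR = 1.44×10⁻⁴ × 1142×10³ m = 164 m/s:
V = [−fR + √((fR)² + 4 fR V_g)]/2 = [−164 + √(164² + 4×164×9.49)]/2 = 9 m/s
Subgeostrophic (V < V_g = 9.49 m/s), as expected around a low.

9.00 m s⁻¹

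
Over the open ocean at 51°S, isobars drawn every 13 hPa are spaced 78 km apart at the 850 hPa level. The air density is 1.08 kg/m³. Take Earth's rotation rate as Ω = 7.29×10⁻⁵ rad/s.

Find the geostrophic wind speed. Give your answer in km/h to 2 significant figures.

490 km/h

Coriolis parameter at 51°S:
f = 2Ω sin φ = 2 × 7.29×10⁻⁵ × sin 51° = 1.13×10⁻⁴ s⁻¹
Pressure gradient: |∂P/∂n| = 1300 Pa / 78000 m = 1.67×10⁻² Pa/m
Geostrophic balance (pressure-gradient force = Coriolis force):
V_g = (1/(fρ)) |∂P/∂n| = 1.67×10⁻² / (1.13×10⁻⁴ × 1.08) = 136 m/s
Converting: 136 m/s × 3.6 = 490 km/h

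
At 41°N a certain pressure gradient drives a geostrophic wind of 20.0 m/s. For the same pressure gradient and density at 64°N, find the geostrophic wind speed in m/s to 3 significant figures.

14.6 m/s

With the same pressure gradient and density, V_g ∝ 1/f ∝ 1/sin φ.
V₂ = V₁ · sin φ₁ / sin φ₂ = 20.0 × sin 41° / sin 64°
V₂ = 20.0 × 0.6561/0.8988 = 14.6 m/s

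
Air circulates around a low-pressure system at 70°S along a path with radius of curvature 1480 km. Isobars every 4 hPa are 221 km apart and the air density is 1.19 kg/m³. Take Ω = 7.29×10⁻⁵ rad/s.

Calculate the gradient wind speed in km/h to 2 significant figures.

Coriolis parameter at 70°S:
f = 2Ω sin φ = 2 × 7.29×10⁻⁵ × sin 70° = 1.37×10⁻⁴ s⁻¹
Pressure gradient: |∂P/∂n| = 400 Pa / 221000 m = 1.81×10⁻³ Pa/m
Geostrophic speed: V_g = |∂P/∂n|/(fρ) = 1.81×10⁻³/(1.37×10⁻⁴ × 1.19) = 11.1 m/s
Around a low, centrifugal force acts outward with Coriolis, so pressure-gradient force balances both:
(1/ρ)|∂P/∂n| = fV + V²/R  →  V² + fR·V − fR·V_g = 0
With fR = 1.37×10⁻⁴ × 1480×10³ m = 203 m/s:
V = [−fR + √((fR)² + 4 fR V_g)]/2 = [−203 + √(203² + 4×203×11.1)]/2 = 10.6 m/s
Subgeostrophic (V < V_g = 11.1 m/s), as expected around a low.
Converting: 10.6 m/s × 3.6 = 38 km/h

38 km/h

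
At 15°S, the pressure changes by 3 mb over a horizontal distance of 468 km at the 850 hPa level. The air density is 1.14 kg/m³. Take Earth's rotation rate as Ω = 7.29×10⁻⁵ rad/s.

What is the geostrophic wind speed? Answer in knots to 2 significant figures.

Coriolis parameter at 15°S:
f = 2Ω sin φ = 2 × 7.29×10⁻⁵ × sin 15° = 3.77×10⁻⁵ s⁻¹
Pressure gradient: |∂P/∂n| = 300 Pa / 468000 m = 6.41×10⁻⁴ Pa/m
Geostrophic balance (pressure-gradient force = Coriolis force):
V_g = (1/(fρ)) |∂P/∂n| = 6.41×10⁻⁴ / (3.77×10⁻⁵ × 1.14) = 14.9 m/s
Converting: 14.9 m/s × 1.944 = 29 knots

29 knots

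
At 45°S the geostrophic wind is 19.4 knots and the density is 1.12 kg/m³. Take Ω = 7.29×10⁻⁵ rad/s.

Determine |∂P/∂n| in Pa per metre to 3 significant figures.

1.15×10⁻³ Pa/m

Coriolis parameter at 45°S:
f = 2Ω sin φ = 2 × 7.29×10⁻⁵ × sin 45° = 1.03×10⁻⁴ s⁻¹
Wind speed in SI: 19.4 knots = 9.98 m/s
Geostrophic balance rearranged: |∂P/∂n| = f ρ V_g
|∂P/∂n| = 1.03×10⁻⁴ × 1.12 × 9.98 = 1.15×10⁻³ Pa/m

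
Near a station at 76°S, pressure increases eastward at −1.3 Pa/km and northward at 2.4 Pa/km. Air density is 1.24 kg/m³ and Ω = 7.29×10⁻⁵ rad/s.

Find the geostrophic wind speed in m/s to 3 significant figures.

15.6 m/s

Coriolis parameter at 76°S:
f = 2Ω sin φ = 2 × 7.29×10⁻⁵ × sin 76° = 1.41×10⁻⁴ s⁻¹
In the Southern Hemisphere f is negative: f = −1.41×10⁻⁴ s⁻¹.
Component geostrophic relations (x east, y north):
u_g = −(1/(fρ)) ∂P/∂y,  v_g = (1/(fρ)) ∂P/∂x
u_g = −(2.4×10⁻³)/(−1.41×10⁻⁴ × 1.24) = 13.7 m/s;  v_g = (−1.3×10⁻³)/(−1.41×10⁻⁴ × 1.24) = 7.41 m/s
|V_g| = √(u_g² + v_g²) = 15.6 m/s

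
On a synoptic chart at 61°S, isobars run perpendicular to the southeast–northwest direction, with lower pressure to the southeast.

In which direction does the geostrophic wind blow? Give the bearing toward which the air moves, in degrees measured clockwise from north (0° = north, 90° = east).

045°

The pressure-gradient force points toward the southeast (bearing 135°).
Geostrophic balance: in the Southern Hemisphere the Coriolis force deflects motion to the left, so the geostrophic wind blows 90° to the left of the pressure-gradient force (low pressure on the right).
Rotating 135° by 90° counterclockwise gives 045° — the wind blows toward the northeast.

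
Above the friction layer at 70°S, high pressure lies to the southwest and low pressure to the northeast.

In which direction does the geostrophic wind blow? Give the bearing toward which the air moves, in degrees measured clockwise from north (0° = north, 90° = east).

The pressure-gradient force points toward the northeast (bearing 045°).
Geostrophic balance: in the Southern Hemisphere the Coriolis force deflects motion to the left, so the geostrophic wind blows 90° to the left of the pressure-gradient force (low pressure on the right).
Rotating 045° by 90° counterclockwise gives 315° — the wind blows toward the northwest.

315°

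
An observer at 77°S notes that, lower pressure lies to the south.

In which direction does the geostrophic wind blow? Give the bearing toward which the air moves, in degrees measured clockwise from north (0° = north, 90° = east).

The pressure-gradient force points toward the south (bearing 180°).
Geostrophic balance: in the Southern Hemisphere the Coriolis force deflects motion to the left, so the geostrophic wind blows 90° to the left of the pressure-gradient force (low pressure on the right).
Rotating 180° by 90° counterclockwise gives 090° — the wind blows toward the east.

090°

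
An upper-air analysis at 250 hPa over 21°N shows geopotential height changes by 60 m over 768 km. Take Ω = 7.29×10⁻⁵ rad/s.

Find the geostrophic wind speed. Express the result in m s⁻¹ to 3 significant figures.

Coriolis parameter at 21°N:
f = 2Ω sin φ = 2 × 7.29×10⁻⁵ × sin 21° = 5.23×10⁻⁵ s⁻¹
Height gradient: |∂Z/∂n| = 60 m / 768000 m = 7.81×10⁻⁵
On a pressure surface, geostrophic balance gives V_g = (g/f)|∂Z/∂n|:
V_g = 9.81 × 7.81×10⁻⁵ / 5.23×10⁻⁵ = 14.7 m/s

14.7 m s⁻¹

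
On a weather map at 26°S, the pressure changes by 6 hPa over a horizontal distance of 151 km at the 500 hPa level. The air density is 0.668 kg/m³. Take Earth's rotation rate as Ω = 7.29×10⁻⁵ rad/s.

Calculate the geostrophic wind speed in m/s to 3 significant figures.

Coriolis parameter at 26°S:
f = 2Ω sin φ = 2 × 7.29×10⁻⁵ × sin 26° = 6.39×10⁻⁵ s⁻¹
Pressure gradient: |∂P/∂n| = 600 Pa / 151000 m = 3.97×10⁻³ Pa/m
Geostrophic balance (pressure-gradient force = Coriolis force):
V_g = (1/(fρ)) |∂P/∂n| = 3.97×10⁻³ / (6.39×10⁻⁵ × 0.668) = 93.1 m/s

93.1 m/s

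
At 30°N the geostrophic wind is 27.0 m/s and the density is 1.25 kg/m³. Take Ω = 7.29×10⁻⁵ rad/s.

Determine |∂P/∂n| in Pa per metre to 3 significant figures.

2.46×10⁻³ Pa/m

Coriolis parameter at 30°N:
f = 2Ω sin φ = 2 × 7.29×10⁻⁵ × sin 30° = 7.29×10⁻⁵ s⁻¹
Geostrophic balance rearranged: |∂P/∂n| = f ρ V_g
|∂P/∂n| = 7.29×10⁻⁵ × 1.25 × 27.0 = 2.46×10⁻³ Pa/m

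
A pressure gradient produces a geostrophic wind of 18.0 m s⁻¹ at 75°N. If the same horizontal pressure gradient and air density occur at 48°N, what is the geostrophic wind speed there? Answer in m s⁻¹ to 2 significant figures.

With the same pressure gradient and density, V_g ∝ 1/f ∝ 1/sin φ.
V₂ = V₁ · sin φ₁ / sin φ₂ = 18.0 × sin 75° / sin 48°
V₂ = 18.0 × 0.9659/0.7431 = 23 m s⁻¹

23 m s⁻¹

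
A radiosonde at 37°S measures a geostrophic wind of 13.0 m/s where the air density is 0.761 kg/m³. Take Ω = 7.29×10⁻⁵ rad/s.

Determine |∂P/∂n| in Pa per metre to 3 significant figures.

Coriolis parameter at 37°S:
f = 2Ω sin φ = 2 × 7.29×10⁻⁵ × sin 37° = 8.77×10⁻⁵ s⁻¹
Geostrophic balance rearranged: |∂P/∂n| = f ρ V_g
|∂P/∂n| = 8.77×10⁻⁵ × 0.761 × 13.0 = 8.68×10⁻⁴ Pa/m

8.68×10⁻⁴ Pa/m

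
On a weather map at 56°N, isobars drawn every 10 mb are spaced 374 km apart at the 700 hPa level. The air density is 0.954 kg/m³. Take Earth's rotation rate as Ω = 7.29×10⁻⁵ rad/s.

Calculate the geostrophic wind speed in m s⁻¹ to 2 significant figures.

Coriolis parameter at 56°N:
f = 2Ω sin φ = 2 × 7.29×10⁻⁵ × sin 56° = 1.21×10⁻⁴ s⁻¹
Pressure gradient: |∂P/∂n| = 1000 Pa / 374000 m = 2.67×10⁻³ Pa/m
Geostrophic balance (pressure-gradient force = Coriolis force):
V_g = (1/(fρ)) |∂P/∂n| = 2.67×10⁻³ / (1.21×10⁻⁴ × 0.954) = 23.2 m/s

23 m s⁻¹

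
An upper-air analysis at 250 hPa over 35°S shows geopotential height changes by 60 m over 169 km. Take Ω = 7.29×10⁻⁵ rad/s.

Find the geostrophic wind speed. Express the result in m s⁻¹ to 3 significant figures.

41.6 m s⁻¹

Coriolis parameter at 35°S:
f = 2Ω sin φ = 2 × 7.29×10⁻⁵ × sin 35° = 8.36×10⁻⁵ s⁻¹
Height gradient: |∂Z/∂n| = 60 m / 169000 m = 3.55×10⁻⁴
On a pressure surface, geostrophic balance gives V_g = (g/f)|∂Z/∂n|:
V_g = 9.81 × 3.55×10⁻⁴ / 8.36×10⁻⁵ = 41.6 m/s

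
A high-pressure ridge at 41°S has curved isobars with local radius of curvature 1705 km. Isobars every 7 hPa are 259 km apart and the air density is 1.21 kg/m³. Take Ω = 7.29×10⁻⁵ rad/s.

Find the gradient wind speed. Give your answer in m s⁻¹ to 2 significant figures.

28 m s⁻¹

Coriolis parameter at 41°S:
f = 2Ω sin φ = 2 × 7.29×10⁻⁵ × sin 41° = 9.57×10⁻⁵ s⁻¹
Pressure gradient: |∂P/∂n| = 700 Pa / 259000 m = 2.70×10⁻³ Pa/m
Geostrophic speed: V_g = |∂P/∂n|/(fρ) = 2.70×10⁻³/(9.57×10⁻⁵ × 1.21) = 23.4 m/s
Around a high, pressure-gradient force acts outward with centrifugal, so Coriolis balances both:
fV = (1/ρ)|∂P/∂n| + V²/R  →  V² − fR·V + fR·V_g = 0
With fR = 9.57×10⁻⁵ × 1705×10³ m = 163 m/s:
V = [fR − √((fR)² − 4 fR V_g)]/2 = [163 − √(163² − 4×163×23.4)]/2 = 28.2 m/s
Supergeostrophic (V > V_g = 23.4 m/s), as expected around a high.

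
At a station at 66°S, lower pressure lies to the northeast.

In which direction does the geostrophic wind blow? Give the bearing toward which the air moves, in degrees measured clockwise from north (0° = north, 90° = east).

The pressure-gradient force points toward the northeast (bearing 045°).
Geostrophic balance: in the Southern Hemisphere the Coriolis force deflects motion to the left, so the geostrophic wind blows 90° to the left of the pressure-gradient force (low pressure on the right).
Rotating 045° by 90° counterclockwise gives 315° — the wind blows toward the northwest.

315°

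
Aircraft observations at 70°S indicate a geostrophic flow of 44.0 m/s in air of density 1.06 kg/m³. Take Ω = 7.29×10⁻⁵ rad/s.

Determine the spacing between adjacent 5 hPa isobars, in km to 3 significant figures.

Coriolis parameter at 70°S:
f = 2Ω sin φ = 2 × 7.29×10⁻⁵ × sin 70° = 1.37×10⁻⁴ s⁻¹
Geostrophic balance rearranged: |∂P/∂n| = f ρ V_g
|∂P/∂n| = 1.37×10⁻⁴ × 1.06 × 44.0 = 6.39×10⁻³ Pa/m
Isobar spacing: Δn = ΔP/|∂P/∂n| = 500 Pa / 6.39×10⁻³ Pa/m = 78247 m ≈ 78.2 km

78.2 km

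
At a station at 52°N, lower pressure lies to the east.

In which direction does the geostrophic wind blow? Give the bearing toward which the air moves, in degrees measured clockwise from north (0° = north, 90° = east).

180°

The pressure-gradient force points toward the east (bearing 090°).
Geostrophic balance: in the Northern Hemisphere the Coriolis force deflects motion to the right, so the geostrophic wind blows 90° to the right of the pressure-gradient force (low pressure on the left).
Rotating 090° by 90° clockwise gives 180° — the wind blows toward the south.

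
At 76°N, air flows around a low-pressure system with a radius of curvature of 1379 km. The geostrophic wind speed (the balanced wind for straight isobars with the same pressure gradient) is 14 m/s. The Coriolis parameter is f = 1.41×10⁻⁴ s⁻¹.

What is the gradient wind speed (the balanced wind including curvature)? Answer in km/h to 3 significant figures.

47.2 km/h

Around a low, centrifugal force acts outward with Coriolis, so pressure-gradient force balances both:
(1/ρ)|∂P/∂n| = fV + V²/R  →  V² + fR·V − fR·V_g = 0
With fR = 1.41×10⁻⁴ × 1379×10³ m = 194 m/s:
V = [−fR + √((fR)² + 4 fR V_g)]/2 = [−194 + √(194² + 4×194×14)]/2 = 13.1 m/s
Subgeostrophic (V < V_g = 14 m/s), as expected around a low.
Converting: 13.1 m/s × 3.6 = 47.2 km/h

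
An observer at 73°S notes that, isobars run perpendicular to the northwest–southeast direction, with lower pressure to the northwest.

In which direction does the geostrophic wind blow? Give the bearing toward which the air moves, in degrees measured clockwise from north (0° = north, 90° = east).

The pressure-gradient force points toward the northwest (bearing 315°).
Geostrophic balance: in the Southern Hemisphere the Coriolis force deflects motion to the left, so the geostrophic wind blows 90° to the left of the pressure-gradient force (low pressure on the right).
Rotating 315° by 90° counterclockwise gives 225° — the wind blows toward the southwest.

225°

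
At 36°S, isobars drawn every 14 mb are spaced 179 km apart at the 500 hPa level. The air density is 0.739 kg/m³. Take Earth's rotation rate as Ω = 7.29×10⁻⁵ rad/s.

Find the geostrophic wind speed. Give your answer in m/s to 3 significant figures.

123 m/s

Coriolis parameter at 36°S:
f = 2Ω sin φ = 2 × 7.29×10⁻⁵ × sin 36° = 8.57×10⁻⁵ s⁻¹
Pressure gradient: |∂P/∂n| = 1400 Pa / 179000 m = 7.82×10⁻³ Pa/m
Geostrophic balance (pressure-gradient force = Coriolis force):
V_g = (1/(fρ)) |∂P/∂n| = 7.82×10⁻³ / (8.57×10⁻⁵ × 0.739) = 123 m/s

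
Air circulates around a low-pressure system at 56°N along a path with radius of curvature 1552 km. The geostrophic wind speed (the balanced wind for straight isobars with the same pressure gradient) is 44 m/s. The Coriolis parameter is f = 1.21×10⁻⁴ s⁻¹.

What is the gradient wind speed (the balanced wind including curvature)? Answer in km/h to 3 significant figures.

132 km/h

Around a low, centrifugal force acts outward with Coriolis, so pressure-gradient force balances both:
(1/ρ)|∂P/∂n| = fV + V²/R  →  V² + fR·V − fR·V_g = 0
With fR = 1.21×10⁻⁴ × 1552×10³ m = 188 m/s:
V = [−fR + √((fR)² + 4 fR V_g)]/2 = [−188 + √(188² + 4×188×44)]/2 = 36.8 m/s
Subgeostrophic (V < V_g = 44 m/s), as expected around a low.
Converting: 36.8 m/s × 3.6 = 132 km/h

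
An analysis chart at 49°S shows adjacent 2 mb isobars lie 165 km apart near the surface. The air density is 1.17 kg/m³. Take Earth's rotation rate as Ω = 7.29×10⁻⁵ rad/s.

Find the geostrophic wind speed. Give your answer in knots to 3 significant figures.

Coriolis parameter at 49°S:
f = 2Ω sin φ = 2 × 7.29×10⁻⁵ × sin 49° = 1.10×10⁻⁴ s⁻¹
Pressure gradient: |∂P/∂n| = 200 Pa / 165000 m = 1.21×10⁻³ Pa/m
Geostrophic balance (pressure-gradient force = Coriolis force):
V_g = (1/(fρ)) |∂P/∂n| = 1.21×10⁻³ / (1.10×10⁻⁴ × 1.17) = 9.42 m/s
Converting: 9.42 m/s × 1.944 = 18.3 knots

18.3 knots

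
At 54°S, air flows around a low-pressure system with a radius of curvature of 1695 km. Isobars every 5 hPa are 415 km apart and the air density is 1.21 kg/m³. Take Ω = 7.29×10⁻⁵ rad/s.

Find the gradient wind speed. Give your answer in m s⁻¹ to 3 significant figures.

8.11 m s⁻¹

Coriolis parameter at 54°S:
f = 2Ω sin φ = 2 × 7.29×10⁻⁵ × sin 54° = 1.18×10⁻⁴ s⁻¹
Pressure gradient: |∂P/∂n| = 500 Pa / 415000 m = 1.20×10⁻³ Pa/m
Geostrophic speed: V_g = |∂P/∂n|/(fρ) = 1.20×10⁻³/(1.18×10⁻⁴ × 1.21) = 8.44 m/s
Around a low, centrifugal force acts outward with Coriolis, so pressure-gradient force balances both:
(1/ρ)|∂P/∂n| = fV + V²/R  →  V² + fR·V − fR·V_g = 0
With fR = 1.18×10⁻⁴ × 1695×10³ m = 200 m/s:
V = [−fR + √((fR)² + 4 fR V_g)]/2 = [−200 + √(200² + 4×200×8.44)]/2 = 8.11 m/s
Subgeostrophic (V < V_g = 8.44 m/s), as expected around a low.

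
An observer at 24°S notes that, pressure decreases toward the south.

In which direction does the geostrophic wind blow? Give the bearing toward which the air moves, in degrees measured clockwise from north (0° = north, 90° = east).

The pressure-gradient force points toward the south (bearing 180°).
Geostrophic balance: in the Southern Hemisphere the Coriolis force deflects motion to the left, so the geostrophic wind blows 90° to the left of the pressure-gradient force (low pressure on the right).
Rotating 180° by 90° counterclockwise gives 090° — the wind blows toward the east.

090°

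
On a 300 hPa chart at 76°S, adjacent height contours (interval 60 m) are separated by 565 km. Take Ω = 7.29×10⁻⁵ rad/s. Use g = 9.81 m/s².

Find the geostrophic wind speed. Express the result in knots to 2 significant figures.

Coriolis parameter at 76°S:
f = 2Ω sin φ = 2 × 7.29×10⁻⁵ × sin 76° = 1.41×10⁻⁴ s⁻¹
Height gradient: |∂Z/∂n| = 60 m / 565000 m = 1.06×10⁻⁴
On a pressure surface, geostrophic balance gives V_g = (g/f)|∂Z/∂n|:
V_g = 9.81 × 1.06×10⁻⁴ / 1.41×10⁻⁴ = 7.36 m/s
Converting: 7.36 m/s × 1.944 = 14 knots

14 knots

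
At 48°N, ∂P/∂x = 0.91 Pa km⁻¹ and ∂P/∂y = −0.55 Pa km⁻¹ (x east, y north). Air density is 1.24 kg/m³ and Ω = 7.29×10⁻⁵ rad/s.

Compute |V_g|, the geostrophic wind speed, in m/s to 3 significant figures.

7.91 m/s

Coriolis parameter at 48°N:
f = 2Ω sin φ = 2 × 7.29×10⁻⁵ × sin 48° = 1.08×10⁻⁴ s⁻¹
Component geostrophic relations (x east, y north):
u_g = −(1/(fρ)) ∂P/∂y,  v_g = (1/(fρ)) ∂P/∂x
u_g = −(−0.55×10⁻³)/(1.08×10⁻⁴ × 1.24) = 4.09 m/s;  v_g = (0.91×10⁻³)/(1.08×10⁻⁴ × 1.24) = 6.77 m/s
|V_g| = √(u_g² + v_g²) = 7.91 m/s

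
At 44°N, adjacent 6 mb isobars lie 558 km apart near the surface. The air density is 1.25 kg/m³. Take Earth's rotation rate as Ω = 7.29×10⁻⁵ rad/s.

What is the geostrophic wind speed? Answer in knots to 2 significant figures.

Coriolis parameter at 44°N:
f = 2Ω sin φ = 2 × 7.29×10⁻⁵ × sin 44° = 1.01×10⁻⁴ s⁻¹
Pressure gradient: |∂P/∂n| = 600 Pa / 558000 m = 1.08×10⁻³ Pa/m
Geostrophic balance (pressure-gradient force = Coriolis force):
V_g = (1/(fρ)) |∂P/∂n| = 1.08×10⁻³ / (1.01×10⁻⁴ × 1.25) = 8.49 m/s
Converting: 8.49 m/s × 1.944 = 17 knots

17 knots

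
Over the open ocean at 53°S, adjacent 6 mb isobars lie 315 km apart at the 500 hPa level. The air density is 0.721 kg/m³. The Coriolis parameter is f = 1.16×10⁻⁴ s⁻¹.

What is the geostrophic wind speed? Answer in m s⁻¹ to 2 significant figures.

Pressure gradient: |∂P/∂n| = 600 Pa / 315000 m = 1.90×10⁻³ Pa/m
Geostrophic balance (pressure-gradient force = Coriolis force):
V_g = (1/(fρ)) |∂P/∂n| = 1.90×10⁻³ / (1.16×10⁻⁴ × 0.721) = 22.8 m/s

23 m s⁻¹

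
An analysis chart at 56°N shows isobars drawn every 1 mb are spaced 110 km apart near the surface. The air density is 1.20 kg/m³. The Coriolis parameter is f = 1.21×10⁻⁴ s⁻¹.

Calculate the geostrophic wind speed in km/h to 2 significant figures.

Pressure gradient: |∂P/∂n| = 100 Pa / 110000 m = 9.09×10⁻⁴ Pa/m
Geostrophic balance (pressure-gradient force = Coriolis force):
V_g = (1/(fρ)) |∂P/∂n| = 9.09×10⁻⁴ / (1.21×10⁻⁴ × 1.20) = 6.26 m/s
Converting: 6.26 m/s × 3.6 = 23 km/h

23 km/h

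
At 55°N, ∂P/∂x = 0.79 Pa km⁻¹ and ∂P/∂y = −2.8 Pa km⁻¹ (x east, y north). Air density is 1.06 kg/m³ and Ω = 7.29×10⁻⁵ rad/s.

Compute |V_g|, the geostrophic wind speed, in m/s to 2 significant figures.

Coriolis parameter at 55°N:
f = 2Ω sin φ = 2 × 7.29×10⁻⁵ × sin 55° = 1.19×10⁻⁴ s⁻¹
Component geostrophic relations (x east, y north):
u_g = −(1/(fρ)) ∂P/∂y,  v_g = (1/(fρ)) ∂P/∂x
u_g = −(−2.8×10⁻³)/(1.19×10⁻⁴ × 1.06) = 22.1 m/s;  v_g = (0.79×10⁻³)/(1.19×10⁻⁴ × 1.06) = 6.24 m/s
|V_g| = √(u_g² + v_g²) = 23.0 m/s

23 m/s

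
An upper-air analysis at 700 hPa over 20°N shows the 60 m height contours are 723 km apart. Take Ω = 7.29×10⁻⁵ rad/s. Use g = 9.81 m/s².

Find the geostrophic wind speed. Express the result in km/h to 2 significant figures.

59 km/h

Coriolis parameter at 20°N:
f = 2Ω sin φ = 2 × 7.29×10⁻⁵ × sin 20° = 4.99×10⁻⁵ s⁻¹
Height gradient: |∂Z/∂n| = 60 m / 723000 m = 8.30×10⁻⁵
On a pressure surface, geostrophic balance gives V_g = (g/f)|∂Z/∂n|:
V_g = 9.81 × 8.30×10⁻⁵ / 4.99×10⁻⁵ = 16.3 m/s
Converting: 16.3 m/s × 3.6 = 59 km/h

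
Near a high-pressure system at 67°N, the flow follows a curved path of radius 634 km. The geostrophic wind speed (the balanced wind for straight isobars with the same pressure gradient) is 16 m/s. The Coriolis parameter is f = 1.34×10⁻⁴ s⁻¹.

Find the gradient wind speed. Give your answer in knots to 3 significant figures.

Around a high, pressure-gradient force acts outward with centrifugal, so Coriolis balances both:
fV = (1/ρ)|∂P/∂n| + V²/R  →  V² − fR·V + fR·V_g = 0
With fR = 1.34×10⁻⁴ × 634×10³ m = 85.0 m/s:
V = [fR − √((fR)² − 4 fR V_g)]/2 = [85.0 − √(85.0² − 4×85.0×16)]/2 = 21.4 m/s
Supergeostrophic (V > V_g = 16 m/s), as expected around a high.
Converting: 21.4 m/s × 1.944 = 41.6 knots

41.6 knots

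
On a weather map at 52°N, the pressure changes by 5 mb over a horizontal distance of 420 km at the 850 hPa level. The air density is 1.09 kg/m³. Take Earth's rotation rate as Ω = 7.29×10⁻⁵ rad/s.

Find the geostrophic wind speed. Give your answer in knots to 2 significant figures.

Coriolis parameter at 52°N:
f = 2Ω sin φ = 2 × 7.29×10⁻⁵ × sin 52° = 1.15×10⁻⁴ s⁻¹
Pressure gradient: |∂P/∂n| = 500 Pa / 420000 m = 1.19×10⁻³ Pa/m
Geostrophic balance (pressure-gradient force = Coriolis force):
V_g = (1/(fρ)) |∂P/∂n| = 1.19×10⁻³ / (1.15×10⁻⁴ × 1.09) = 9.51 m/s
Converting: 9.51 m/s × 1.944 = 18 knots

18 knots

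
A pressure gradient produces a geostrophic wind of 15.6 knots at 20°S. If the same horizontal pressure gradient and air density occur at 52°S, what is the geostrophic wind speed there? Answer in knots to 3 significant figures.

6.77 knots

With the same pressure gradient and density, V_g ∝ 1/f ∝ 1/sin φ.
V₂ = V₁ · sin φ₁ / sin φ₂ = 15.6 × sin 20° / sin 52°
V₂ = 15.6 × 0.3420/0.7880 = 6.77 knots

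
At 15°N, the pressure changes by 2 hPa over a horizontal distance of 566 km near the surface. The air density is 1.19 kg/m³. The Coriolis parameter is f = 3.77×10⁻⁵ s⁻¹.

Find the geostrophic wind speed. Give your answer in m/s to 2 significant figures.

Pressure gradient: |∂P/∂n| = 200 Pa / 566000 m = 3.53×10⁻⁴ Pa/m
Geostrophic balance (pressure-gradient force = Coriolis force):
V_g = (1/(fρ)) |∂P/∂n| = 3.53×10⁻⁴ / (3.77×10⁻⁵ × 1.19) = 7.88 m/s

7.9 m/s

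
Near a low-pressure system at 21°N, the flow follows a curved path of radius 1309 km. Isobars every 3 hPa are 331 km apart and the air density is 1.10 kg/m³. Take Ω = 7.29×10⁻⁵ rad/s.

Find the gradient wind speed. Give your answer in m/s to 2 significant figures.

13 m/s

Coriolis parameter at 21°N:
f = 2Ω sin φ = 2 × 7.29×10⁻⁵ × sin 21° = 5.23×10⁻⁵ s⁻¹
Pressure gradient: |∂P/∂n| = 300 Pa / 331000 m = 9.06×10⁻⁴ Pa/m
Geostrophic speed: V_g = |∂P/∂n|/(fρ) = 9.06×10⁻⁴/(5.23×10⁻⁵ × 1.10) = 15.8 m/s
Around a low, centrifugal force acts outward with Coriolis, so pressure-gradient force balances both:
(1/ρ)|∂P/∂n| = fV + V²/R  →  V² + fR·V − fR·V_g = 0
With fR = 5.23×10⁻⁵ × 1309×10³ m = 68.4 m/s:
V = [−fR + √((fR)² + 4 fR V_g)]/2 = [−68.4 + √(68.4² + 4×68.4×15.8)]/2 = 13.2 m/s
Subgeostrophic (V < V_g = 15.8 m/s), as expected around a low.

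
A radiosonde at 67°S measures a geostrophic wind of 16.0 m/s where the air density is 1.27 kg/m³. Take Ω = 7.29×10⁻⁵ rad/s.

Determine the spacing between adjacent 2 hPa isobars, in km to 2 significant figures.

73 km

Coriolis parameter at 67°S:
f = 2Ω sin φ = 2 × 7.29×10⁻⁵ × sin 67° = 1.34×10⁻⁴ s⁻¹
Geostrophic balance rearranged: |∂P/∂n| = f ρ V_g
|∂P/∂n| = 1.34×10⁻⁴ × 1.27 × 16.0 = 2.73×10⁻³ Pa/m
Isobar spacing: Δn = ΔP/|∂P/∂n| = 200 Pa / 2.73×10⁻³ Pa/m = 73337 m ≈ 73 km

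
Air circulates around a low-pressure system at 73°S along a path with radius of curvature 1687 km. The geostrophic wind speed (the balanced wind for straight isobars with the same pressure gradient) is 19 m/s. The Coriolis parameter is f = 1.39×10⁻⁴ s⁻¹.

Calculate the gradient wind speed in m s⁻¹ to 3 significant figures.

Around a low, centrifugal force acts outward with Coriolis, so pressure-gradient force balances both:
(1/ρ)|∂P/∂n| = fV + V²/R  →  V² + fR·V − fR·V_g = 0
With fR = 1.39×10⁻⁴ × 1687×10³ m = 234 m/s:
V = [−fR + √((fR)² + 4 fR V_g)]/2 = [−234 + √(234² + 4×234×19)]/2 = 17.7 m/s
Subgeostrophic (V < V_g = 19 m/s), as expected around a low.

17.7 m s⁻¹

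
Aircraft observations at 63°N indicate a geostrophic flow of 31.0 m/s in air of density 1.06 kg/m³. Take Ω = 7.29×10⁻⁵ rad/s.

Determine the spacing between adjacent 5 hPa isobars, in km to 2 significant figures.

Coriolis parameter at 63°N:
f = 2Ω sin φ = 2 × 7.29×10⁻⁵ × sin 63° = 1.30×10⁻⁴ s⁻¹
Geostrophic balance rearranged: |∂P/∂n| = f ρ V_g
|∂P/∂n| = 1.30×10⁻⁴ × 1.06 × 31.0 = 4.27×10⁻³ Pa/m
Isobar spacing: Δn = ΔP/|∂P/∂n| = 500 Pa / 4.27×10⁻³ Pa/m = 117129 m ≈ 120 km

120 km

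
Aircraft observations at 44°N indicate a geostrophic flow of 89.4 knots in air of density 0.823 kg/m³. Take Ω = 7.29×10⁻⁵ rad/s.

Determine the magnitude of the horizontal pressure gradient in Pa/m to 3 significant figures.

Coriolis parameter at 44°N:
f = 2Ω sin φ = 2 × 7.29×10⁻⁵ × sin 44° = 1.01×10⁻⁴ s⁻¹
Wind speed in SI: 89.4 knots = 46.0 m/s
Geostrophic balance rearranged: |∂P/∂n| = f ρ V_g
|∂P/∂n| = 1.01×10⁻⁴ × 0.823 × 46.0 = 3.83×10⁻³ Pa/m

3.83×10⁻³ Pa/m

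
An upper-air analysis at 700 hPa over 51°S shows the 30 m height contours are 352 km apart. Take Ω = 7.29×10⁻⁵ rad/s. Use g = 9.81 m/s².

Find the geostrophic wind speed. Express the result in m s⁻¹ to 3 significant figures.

7.38 m s⁻¹

Coriolis parameter at 51°S:
f = 2Ω sin φ = 2 × 7.29×10⁻⁵ × sin 51° = 1.13×10⁻⁴ s⁻¹
Height gradient: |∂Z/∂n| = 30 m / 352000 m = 8.52×10⁻⁵
On a pressure surface, geostrophic balance gives V_g = (g/f)|∂Z/∂n|:
V_g = 9.81 × 8.52×10⁻⁵ / 1.13×10⁻⁴ = 7.38 m/s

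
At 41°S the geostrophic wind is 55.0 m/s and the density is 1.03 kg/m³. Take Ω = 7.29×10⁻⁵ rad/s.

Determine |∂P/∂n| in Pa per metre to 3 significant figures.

Coriolis parameter at 41°S:
f = 2Ω sin φ = 2 × 7.29×10⁻⁵ × sin 41° = 9.57×10⁻⁵ s⁻¹
Geostrophic balance rearranged: |∂P/∂n| = f ρ V_g
|∂P/∂n| = 9.57×10⁻⁵ × 1.03 × 55.0 = 5.42×10⁻³ Pa/m

5.42×10⁻³ Pa/m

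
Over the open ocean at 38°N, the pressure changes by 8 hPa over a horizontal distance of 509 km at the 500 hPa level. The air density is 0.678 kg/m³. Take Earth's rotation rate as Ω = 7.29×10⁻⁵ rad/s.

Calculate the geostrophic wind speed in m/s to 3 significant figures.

25.8 m/s

Coriolis parameter at 38°N:
f = 2Ω sin φ = 2 × 7.29×10⁻⁵ × sin 38° = 8.98×10⁻⁵ s⁻¹
Pressure gradient: |∂P/∂n| = 800 Pa / 509000 m = 1.57×10⁻³ Pa/m
Geostrophic balance (pressure-gradient force = Coriolis force):
V_g = (1/(fρ)) |∂P/∂n| = 1.57×10⁻³ / (8.98×10⁻⁵ × 0.678) = 25.8 m/s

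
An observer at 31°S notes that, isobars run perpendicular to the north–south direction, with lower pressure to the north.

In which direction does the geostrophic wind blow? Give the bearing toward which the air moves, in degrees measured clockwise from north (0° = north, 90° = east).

The pressure-gradient force points toward the north (bearing 000°).
Geostrophic balance: in the Southern Hemisphere the Coriolis force deflects motion to the left, so the geostrophic wind blows 90° to the left of the pressure-gradient force (low pressure on the right).
Rotating 000° by 90° counterclockwise gives 270° — the wind blows toward the west.

270°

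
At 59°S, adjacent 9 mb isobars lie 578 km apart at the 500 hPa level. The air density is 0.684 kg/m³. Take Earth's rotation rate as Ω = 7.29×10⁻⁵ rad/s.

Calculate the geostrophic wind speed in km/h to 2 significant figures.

66 km/h

Coriolis parameter at 59°S:
f = 2Ω sin φ = 2 × 7.29×10⁻⁵ × sin 59° = 1.25×10⁻⁴ s⁻¹
Pressure gradient: |∂P/∂n| = 900 Pa / 578000 m = 1.56×10⁻³ Pa/m
Geostrophic balance (pressure-gradient force = Coriolis force):
V_g = (1/(fρ)) |∂P/∂n| = 1.56×10⁻³ / (1.25×10⁻⁴ × 0.684) = 18.2 m/s
Converting: 18.2 m/s × 3.6 = 66 km/h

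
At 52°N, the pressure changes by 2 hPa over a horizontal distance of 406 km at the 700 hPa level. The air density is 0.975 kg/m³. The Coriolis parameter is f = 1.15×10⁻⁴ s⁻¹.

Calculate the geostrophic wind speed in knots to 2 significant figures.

Pressure gradient: |∂P/∂n| = 200 Pa / 406000 m = 4.93×10⁻⁴ Pa/m
Geostrophic balance (pressure-gradient force = Coriolis force):
V_g = (1/(fρ)) |∂P/∂n| = 4.93×10⁻⁴ / (1.15×10⁻⁴ × 0.975) = 4.39 m/s
Converting: 4.39 m/s × 1.944 = 8.5 knots

8.5 knots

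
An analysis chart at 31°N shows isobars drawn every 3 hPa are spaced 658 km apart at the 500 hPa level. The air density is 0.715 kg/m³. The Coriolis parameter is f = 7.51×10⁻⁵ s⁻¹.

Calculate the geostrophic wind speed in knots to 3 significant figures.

16.5 knots

Pressure gradient: |∂P/∂n| = 300 Pa / 658000 m = 4.56×10⁻⁴ Pa/m
Geostrophic balance (pressure-gradient force = Coriolis force):
V_g = (1/(fρ)) |∂P/∂n| = 4.56×10⁻⁴ / (7.51×10⁻⁵ × 0.715) = 8.49 m/s
Converting: 8.49 m/s × 1.944 = 16.5 knots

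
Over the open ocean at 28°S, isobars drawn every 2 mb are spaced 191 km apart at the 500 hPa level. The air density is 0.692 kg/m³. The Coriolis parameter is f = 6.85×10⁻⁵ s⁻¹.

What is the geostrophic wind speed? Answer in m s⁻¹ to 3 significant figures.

Pressure gradient: |∂P/∂n| = 200 Pa / 191000 m = 1.05×10⁻³ Pa/m
Geostrophic balance (pressure-gradient force = Coriolis force):
V_g = (1/(fρ)) |∂P/∂n| = 1.05×10⁻³ / (6.85×10⁻⁵ × 0.692) = 22.1 m/s

22.1 m s⁻¹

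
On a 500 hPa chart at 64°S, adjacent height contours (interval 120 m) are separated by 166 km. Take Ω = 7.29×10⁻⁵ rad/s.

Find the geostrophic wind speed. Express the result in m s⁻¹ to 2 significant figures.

54 m s⁻¹

Coriolis parameter at 64°S:
f = 2Ω sin φ = 2 × 7.29×10⁻⁵ × sin 64° = 1.31×10⁻⁴ s⁻¹
Height gradient: |∂Z/∂n| = 120 m / 166000 m = 7.23×10⁻⁴
On a pressure surface, geostrophic balance gives V_g = (g/f)|∂Z/∂n|:
V_g = 9.81 × 7.23×10⁻⁴ / 1.31×10⁻⁴ = 54.1 m/s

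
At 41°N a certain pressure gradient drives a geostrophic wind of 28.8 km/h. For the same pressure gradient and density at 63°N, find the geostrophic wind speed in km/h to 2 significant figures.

21 km/h

With the same pressure gradient and density, V_g ∝ 1/f ∝ 1/sin φ.
V₂ = V₁ · sin φ₁ / sin φ₂ = 28.8 × sin 41° / sin 63°
V₂ = 28.8 × 0.6561/0.8910 = 21 km/h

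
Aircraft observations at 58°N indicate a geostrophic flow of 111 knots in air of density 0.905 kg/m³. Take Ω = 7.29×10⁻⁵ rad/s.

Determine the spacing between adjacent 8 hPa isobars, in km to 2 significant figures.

130 km

Coriolis parameter at 58°N:
f = 2Ω sin φ = 2 × 7.29×10⁻⁵ × sin 58° = 1.24×10⁻⁴ s⁻¹
Wind speed in SI: 111 knots = 57.1 m/s
Geostrophic balance rearranged: |∂P/∂n| = f ρ V_g
|∂P/∂n| = 1.24×10⁻⁴ × 0.905 × 57.1 = 6.39×10⁻³ Pa/m
Isobar spacing: Δn = ΔP/|∂P/∂n| = 800 Pa / 6.39×10⁻³ Pa/m = 125199 m ≈ 130 km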